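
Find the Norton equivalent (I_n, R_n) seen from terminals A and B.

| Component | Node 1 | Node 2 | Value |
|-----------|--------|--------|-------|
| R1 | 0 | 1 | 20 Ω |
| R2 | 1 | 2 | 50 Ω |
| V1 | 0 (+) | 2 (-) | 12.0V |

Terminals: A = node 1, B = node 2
Find the Thévenin equivalent first; then I_n = V_th/R_th and R_n = R_th.
Step 1 — V_th is the open-circuit voltage V_A - V_B (nothing connected across the terminals).
Nodal analysis, taking node 2 as the 0 V reference.
Source V1 fixes V_0 = 12 V.
KCL at each unknown node (sum of currents leaving = 0; resistances in Ω):
  Node 1: (V_1 - 12)/20 + (V_1 - 0)/50 = 0
Collecting terms: 0.07 × V_1 = 0.6  =>  V_1 = 8.571 V
V_th = V_1 - V_2 = 8.571 - 0 = 8.571 V
Step 2 — R_th: zero the source — replace V1 by a short circuit (node 2 merges into node 0) — and find the resistance seen between A (node 1) and B (node 0).
Reduce the network between node 1 (A) and node 0 (B) by series/parallel combination:
  Rp1 = R1 ‖ R2 (parallel, both between nodes 0 and 1) = 1/(1/20 + 1/50) = 14.29 Ω
R_th = 14.29 Ω
I_n = V_th/R_th = 8.571/14.29 = 0.6 A, and R_n = R_th = 14.29 Ω

Final answer: I_n = 0.6 A, R_n = 14.29 Ω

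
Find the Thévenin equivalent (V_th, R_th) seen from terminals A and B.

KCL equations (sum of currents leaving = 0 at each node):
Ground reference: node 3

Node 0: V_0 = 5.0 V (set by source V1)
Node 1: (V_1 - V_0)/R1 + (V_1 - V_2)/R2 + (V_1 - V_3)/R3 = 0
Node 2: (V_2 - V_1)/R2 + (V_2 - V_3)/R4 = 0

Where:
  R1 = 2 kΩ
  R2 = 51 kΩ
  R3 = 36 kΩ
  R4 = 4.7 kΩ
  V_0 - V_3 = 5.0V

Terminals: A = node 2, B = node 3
Step 1 — V_th is the open-circuit voltage V_A - V_B (nothing connected across the terminals).
Nodal analysis, taking node 3 as the 0 V reference.
Source V1 fixes V_0 = 5 V.
KCL at each unknown node (sum of currents leaving = 0; resistances in Ω):
  Node 1: (V_1 - 5)/2000 + (V_1 - V_2)/51000 + (V_1 - 0)/36000 = 0
  Node 2: (V_2 - V_1)/51000 + (V_2 - 0)/4700 = 0
Collecting terms (coefficients in siemens):
  0.0005474·V_1 - 0.00001961·V_2 = 0.0025
  0.0002324·V_2 - 0.00001961·V_1 = 0
Determinant D = (0.0005474)(0.0002324) - (-0.00001961)(-0.00001961) = 0.0000001268
V_1 = [(0.0025)(0.0002324) - (-0.00001961)(0)]/D = 4.581 V
V_2 = [(0.0005474)(0) - (0.0025)(-0.00001961)]/D = 0.3865 V
V_th = V_2 - V_3 = 0.3865 - 0 = 0.3865 V
Step 2 — R_th: zero the source — replace V1 by a short circuit (node 3 merges into node 0) — and find the resistance seen between A (node 2) and B (node 0).
Reduce the network between node 2 (A) and node 0 (B) by series/parallel combination:
  Rp1 = R1 ‖ R3 (parallel, both between nodes 0 and 1) = 1/(1/2000 + 1/36000) = 1895 Ω
  Rs1 = R2 + Rp1 (series, joined only at node 1) = 51000 + 1895 = 52890 Ω
  Rp2 = R4 ‖ Rs1 (parallel, both between nodes 0 and 2) = 1/(1/4700 + 1/52890) = 4316 Ω
R_th = 4.316 kΩ

Final answer: V_th = 0.3865 V, R_th = 4.316 kΩ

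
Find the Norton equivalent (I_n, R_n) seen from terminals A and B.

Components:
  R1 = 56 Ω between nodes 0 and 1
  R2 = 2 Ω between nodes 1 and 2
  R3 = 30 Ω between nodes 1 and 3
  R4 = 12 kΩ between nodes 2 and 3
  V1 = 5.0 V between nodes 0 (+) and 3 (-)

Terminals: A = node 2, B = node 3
Find the Thévenin equivalent first; then I_n = V_th/R_th and R_n = R_th.
Step 1 — V_th is the open-circuit voltage V_A - V_B (nothing connected across the terminals).
Nodal analysis, taking node 3 as the 0 V reference.
Source V1 fixes V_0 = 5 V.
KCL at each unknown node (sum of currents leaving = 0; resistances in Ω):
  Node 1: (V_1 - 5)/56 + (V_1 - V_2)/2 + (V_1 - 0)/30 = 0
  Node 2: (V_2 - V_1)/2 + (V_2 - 0)/12000 = 0
Collecting terms (coefficients in siemens):
  0.5512·V_1 - 0.5·V_2 = 0.08929
  0.5001·V_2 - 0.5·V_1 = 0
Determinant D = (0.5512)(0.5001) - (-0.5)(-0.5) = 0.02564
V_1 = [(0.08929)(0.5001) - (-0.5)(0)]/D = 1.741 V
V_2 = [(0.5512)(0) - (0.08929)(-0.5)]/D = 1.741 V
V_th = V_2 - V_3 = 1.741 - 0 = 1.741 V
Step 2 — R_th: zero the source — replace V1 by a short circuit (node 3 merges into node 0) — and find the resistance seen between A (node 2) and B (node 0).
Reduce the network between node 2 (A) and node 0 (B) by series/parallel combination:
  Rp1 = R1 ‖ R3 (parallel, both between nodes 0 and 1) = 1/(1/56 + 1/30) = 19.53 Ω
  Rs1 = R2 + Rp1 (series, joined only at node 1) = 2 + 19.53 = 21.53 Ω
  Rp2 = R4 ‖ Rs1 (parallel, both between nodes 0 and 2) = 1/(1/12000 + 1/21.53) = 21.5 Ω
R_th = 21.5 Ω
I_n = V_th/R_th = 1.741/21.5 = 0.08099 A, and R_n = R_th = 21.5 Ω

Final answer: I_n = 0.08099 A, R_n = 21.5 Ω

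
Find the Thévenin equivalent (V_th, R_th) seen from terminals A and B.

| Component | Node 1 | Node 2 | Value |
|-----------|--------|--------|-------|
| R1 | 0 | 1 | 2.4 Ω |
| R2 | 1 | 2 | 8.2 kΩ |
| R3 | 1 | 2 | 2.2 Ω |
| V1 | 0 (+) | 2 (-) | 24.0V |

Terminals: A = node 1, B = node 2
Step 1 — V_th is the open-circuit voltage V_A - V_B (nothing connected across the terminals).
Nodal analysis, taking node 2 as the 0 V reference.
Source V1 fixes V_0 = 24 V.
KCL at each unknown node (sum of currents leaving = 0; resistances in Ω):
  Node 1: (V_1 - 24)/2.4 + (V_1 - 0)/8200 + (V_1 - 0)/2.2 = 0
Collecting terms: 0.8713 × V_1 = 10  =>  V_1 = 11.48 V
V_th = V_1 - V_2 = 11.48 - 0 = 11.48 V
Step 2 — R_th: zero the source — replace V1 by a short circuit (node 2 merges into node 0) — and find the resistance seen between A (node 1) and B (node 0).
Reduce the network between node 1 (A) and node 0 (B) by series/parallel combination:
  Rp1 = R1 ‖ R2 ‖ R3 (parallel, all between nodes 0 and 1) = 1/(1/2.4 + 1/8200 + 1/2.2) = 1.148 Ω
R_th = 1.148 Ω

Final answer: V_th = 11.48 V, R_th = 1.148 Ω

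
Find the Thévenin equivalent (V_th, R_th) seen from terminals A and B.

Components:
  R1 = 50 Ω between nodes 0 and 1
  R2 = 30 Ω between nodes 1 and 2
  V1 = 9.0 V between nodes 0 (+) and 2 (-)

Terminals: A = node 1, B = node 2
Step 1 — V_th is the open-circuit voltage V_A - V_B (nothing connected across the terminals).
Nodal analysis, taking node 2 as the 0 V reference.
Source V1 fixes V_0 = 9 V.
KCL at each unknown node (sum of currents leaving = 0; resistances in Ω):
  Node 1: (V_1 - 9)/50 + (V_1 - 0)/30 = 0
Collecting terms: 0.05333 × V_1 = 0.18  =>  V_1 = 3.375 V
V_th = V_1 - V_2 = 3.375 - 0 = 3.375 V
Step 2 — R_th: zero the source — replace V1 by a short circuit (node 2 merges into node 0) — and find the resistance seen between A (node 1) and B (node 0).
Reduce the network between node 1 (A) and node 0 (B) by series/parallel combination:
  Rp1 = R1 ‖ R2 (parallel, both between nodes 0 and 1) = 1/(1/50 + 1/30) = 18.75 Ω
R_th = 18.75 Ω

Final answer: V_th = 3.375 V, R_th = 18.75 Ω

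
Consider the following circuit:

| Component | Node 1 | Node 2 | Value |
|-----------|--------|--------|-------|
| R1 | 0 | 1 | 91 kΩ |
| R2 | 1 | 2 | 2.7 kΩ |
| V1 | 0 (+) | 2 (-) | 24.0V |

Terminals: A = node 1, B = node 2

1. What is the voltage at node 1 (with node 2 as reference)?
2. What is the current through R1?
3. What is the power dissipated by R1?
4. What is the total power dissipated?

Nodal analysis, taking node 2 as the 0 V reference.
Source V1 fixes V_0 = 24 V.
KCL at each unknown node (sum of currents leaving = 0; resistances in Ω):
  Node 1: (V_1 - 24)/91000 + (V_1 - 0)/2700 = 0
Collecting terms: 0.0003814 × V_1 = 0.0002637  =>  V_1 = 0.6916 V
Part 1:
  Read off the nodal solution: V_1 = 0.6916 V
Part 2:
  I_R1 = (V_0 - V_1)/R1 = (24 - 0.6916)/91000 = 0.0002561 A
  Magnitude: I_R1 = 0.0002561 A
Part 3:
  I_R1 = (V_0 - V_1)/R1 = (24 - 0.6916)/91000 = 0.0002561 A
  P_R1 = I_R1² × R1 = (0.0002561)² × 91000 = 0.00597 W
Part 4:
  Power in each resistor, P = (ΔV)²/R:
    P_R1 = (24 - 0.6916)²/91000 = 0.00597 W
    P_R2 = (0.6916 - 0)²/2700 = 0.0001771 W
  P_total = P_R1 + P_R2 = 0.006147 W

Final answers:
1. V_1 = 0.6916 V
2. I_R1 = 0.0002561 A
3. P_R1 = 0.00597 W
4. P_total = 0.006147 W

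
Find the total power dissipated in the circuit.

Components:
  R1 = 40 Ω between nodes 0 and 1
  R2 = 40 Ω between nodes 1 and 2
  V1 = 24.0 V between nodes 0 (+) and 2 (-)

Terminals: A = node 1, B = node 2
Nodal analysis, taking node 2 as the 0 V reference.
Source V1 fixes V_0 = 24 V.
KCL at each unknown node (sum of currents leaving = 0; resistances in Ω):
  Node 1: (V_1 - 24)/40 + (V_1 - 0)/40 = 0
Collecting terms: 0.05 × V_1 = 0.6  =>  V_1 = 12 V
Power in each resistor, P = (ΔV)²/R:
  P_R1 = (24 - 12)²/40 = 3.6 W
  P_R2 = (12 - 0)²/40 = 3.6 W
P_total = P_R1 + P_R2 = 7.2 W

Final answer: 7.2 W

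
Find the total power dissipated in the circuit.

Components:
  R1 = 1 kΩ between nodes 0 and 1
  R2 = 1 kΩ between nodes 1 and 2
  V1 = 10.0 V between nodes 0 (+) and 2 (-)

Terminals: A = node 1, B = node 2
Nodal analysis, taking node 2 as the 0 V reference.
Source V1 fixes V_0 = 10 V.
KCL at each unknown node (sum of currents leaving = 0; resistances in Ω):
  Node 1: (V_1 - 10)/1000 + (V_1 - 0)/1000 = 0
Collecting terms: 0.002 × V_1 = 0.01  =>  V_1 = 5 V
Power in each resistor, P = (ΔV)²/R:
  P_R1 = (10 - 5)²/1000 = 0.025 W
  P_R2 = (5 - 0)²/1000 = 0.025 W
P_total = P_R1 + P_R2 = 0.05 W

Final answer: 0.05 W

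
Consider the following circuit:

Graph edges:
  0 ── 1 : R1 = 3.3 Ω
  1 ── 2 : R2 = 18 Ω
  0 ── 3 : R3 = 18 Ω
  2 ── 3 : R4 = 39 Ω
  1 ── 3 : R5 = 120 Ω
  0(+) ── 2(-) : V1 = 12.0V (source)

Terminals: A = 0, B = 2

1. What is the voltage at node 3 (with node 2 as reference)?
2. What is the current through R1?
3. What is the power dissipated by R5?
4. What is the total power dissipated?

Nodal analysis, taking node 2 as the 0 V reference.
Source V1 fixes V_0 = 12 V.
KCL at each unknown node (sum of currents leaving = 0; resistances in Ω):
  Node 1: (V_1 - 12)/3.3 + (V_1 - 0)/18 + (V_1 - V_3)/120 = 0
  Node 3: (V_3 - 12)/18 + (V_3 - 0)/39 + (V_3 - V_1)/120 = 0
Collecting terms (coefficients in siemens):
  0.3669·V_1 - 0.008333·V_3 = 3.636
  0.08953·V_3 - 0.008333·V_1 = 0.6667
Determinant D = (0.3669)(0.08953) - (-0.008333)(-0.008333) = 0.03278
V_1 = [(3.636)(0.08953) - (-0.008333)(0.6667)]/D = 10.1 V
V_3 = [(0.3669)(0.6667) - (3.636)(-0.008333)]/D = 8.386 V
Part 1:
  Read off the nodal solution: V_3 = 8.386 V
Part 2:
  I_R1 = (V_0 - V_1)/R1 = (12 - 10.1)/3.3 = 0.5755 A
  Magnitude: I_R1 = 0.5755 A
Part 3:
  I_R5 = (V_1 - V_3)/R5 = (10.1 - 8.386)/120 = 0.01429 A
  P_R5 = I_R5² × R5 = (0.01429)² × 120 = 0.0245 W
Part 4:
  Power in each resistor, P = (ΔV)²/R:
    P_R1 = (12 - 10.1)²/3.3 = 1.093 W
    P_R2 = (10.1 - 0)²/18 = 5.668 W
    P_R3 = (12 - 8.386)²/18 = 0.7254 W
    P_R4 = (0 - 8.386)²/39 = 1.803 W
    P_R5 = (10.1 - 8.386)²/120 = 0.0245 W
  P_total = P_R1 + P_R2 + P_R3 + P_R4 + P_R5 = 9.314 W

Final answers:
1. V_3 = 8.386 V
2. I_R1 = 0.5755 A
3. P_R5 = 0.0245 W
4. P_total = 9.314 W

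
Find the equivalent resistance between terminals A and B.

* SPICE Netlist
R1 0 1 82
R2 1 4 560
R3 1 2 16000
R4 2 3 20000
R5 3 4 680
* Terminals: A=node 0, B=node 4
Reduce the network between node 0 (A) and node 4 (B) by series/parallel combination:
  Rs1 = R3 + R4 (series, joined only at node 2) = 16000 + 20000 = 36000 Ω
  Rs2 = R5 + Rs1 (series, joined only at node 3) = 680 + 36000 = 36680 Ω
  Rp1 = R2 ‖ Rs2 (parallel, both between nodes 1 and 4) = 1/(1/560 + 1/36680) = 551.6 Ω
  Rs3 = R1 + Rp1 (series, joined only at node 1) = 82 + 551.6 = 633.6 Ω
R_eq = 633.6 Ω

Final answer: 633.6 Ω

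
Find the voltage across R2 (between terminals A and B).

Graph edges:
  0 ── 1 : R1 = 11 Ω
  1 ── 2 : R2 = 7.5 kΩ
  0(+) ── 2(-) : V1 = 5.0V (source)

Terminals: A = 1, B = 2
R1 and R2 are in series across V1 (node 0 → node 1 → node 2), and the output A–B is taken across R2, so this is a voltage divider.
Series current: I = V1/(R1 + R2) = 5/(11 + 7500) = 5/7511 = 0.0006657 A
V_R2 = I × R2 = V1 × R2/(R1 + R2) = 5 × 7500/7511 = 4.993 V

Final answer: 4.993 V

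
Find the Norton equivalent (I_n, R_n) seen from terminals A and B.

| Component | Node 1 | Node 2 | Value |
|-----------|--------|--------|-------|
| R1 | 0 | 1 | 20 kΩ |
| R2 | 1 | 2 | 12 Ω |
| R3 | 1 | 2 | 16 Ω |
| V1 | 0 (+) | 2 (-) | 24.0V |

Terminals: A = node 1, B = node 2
Find the Thévenin equivalent first; then I_n = V_th/R_th and R_n = R_th.
Step 1 — V_th is the open-circuit voltage V_A - V_B (nothing connected across the terminals).
Nodal analysis, taking node 2 as the 0 V reference.
Source V1 fixes V_0 = 24 V.
KCL at each unknown node (sum of currents leaving = 0; resistances in Ω):
  Node 1: (V_1 - 24)/20000 + (V_1 - 0)/12 + (V_1 - 0)/16 = 0
Collecting terms: 0.1459 × V_1 = 0.0012  =>  V_1 = 0.008226 V
V_th = V_1 - V_2 = 0.008226 - 0 = 0.008226 V
Step 2 — R_th: zero the source — replace V1 by a short circuit (node 2 merges into node 0) — and find the resistance seen between A (node 1) and B (node 0).
Reduce the network between node 1 (A) and node 0 (B) by series/parallel combination:
  Rp1 = R1 ‖ R2 ‖ R3 (parallel, all between nodes 0 and 1) = 1/(1/20000 + 1/12 + 1/16) = 6.855 Ω
R_th = 6.855 Ω
I_n = V_th/R_th = 0.008226/6.855 = 0.0012 A, and R_n = R_th = 6.855 Ω

Final answer: I_n = 0.0012 A, R_n = 6.855 Ω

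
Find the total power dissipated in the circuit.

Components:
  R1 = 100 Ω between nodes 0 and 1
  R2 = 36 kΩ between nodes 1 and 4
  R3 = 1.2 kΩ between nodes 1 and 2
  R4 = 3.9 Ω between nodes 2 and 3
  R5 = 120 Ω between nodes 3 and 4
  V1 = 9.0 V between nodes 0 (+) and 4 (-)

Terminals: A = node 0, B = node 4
Nodal analysis, taking node 4 as the 0 V reference.
Source V1 fixes V_0 = 9 V.
KCL at each unknown node (sum of currents leaving = 0; resistances in Ω):
  Node 1: (V_1 - 9)/100 + (V_1 - 0)/36000 + (V_1 - V_2)/1200 = 0
  Node 2: (V_2 - V_1)/1200 + (V_2 - V_3)/3.9 = 0
  Node 3: (V_3 - V_2)/3.9 + (V_3 - 0)/120 = 0
Collecting terms (coefficients in siemens):
  0.01086·V_1 - 0.0008333·V_2 = 0.09
  0.2572·V_2 - 0.0008333·V_1 - 0.2564·V_3 = 0
  0.2647·V_3 - 0.2564·V_2 = 0
Solving these 3 simultaneous equations (Gaussian elimination) gives:
  V_1 = 8.346 V, V_2 = 0.7811 V, V_3 = 0.7565 V
Power in each resistor, P = (ΔV)²/R:
  P_R1 = (9 - 8.346)²/100 = 0.004272 W
  P_R2 = (8.346 - 0)²/36000 = 0.001935 W
  P_R3 = (8.346 - 0.7811)²/1200 = 0.04769 W
  P_R4 = (0.7811 - 0.7565)²/3.9 = 0.000155 W
  P_R5 = (0.7565 - 0)²/120 = 0.004769 W
P_total = P_R1 + P_R2 + P_R3 + P_R4 + P_R5 = 0.05883 W

Final answer: 0.05883 W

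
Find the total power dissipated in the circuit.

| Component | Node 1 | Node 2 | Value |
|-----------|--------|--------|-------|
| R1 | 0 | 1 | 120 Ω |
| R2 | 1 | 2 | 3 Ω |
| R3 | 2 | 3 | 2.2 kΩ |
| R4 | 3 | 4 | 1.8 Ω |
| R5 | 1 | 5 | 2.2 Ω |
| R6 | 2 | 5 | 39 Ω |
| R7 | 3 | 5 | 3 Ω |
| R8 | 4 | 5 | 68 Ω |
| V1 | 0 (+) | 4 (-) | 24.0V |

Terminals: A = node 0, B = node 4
Nodal analysis, taking node 4 as the 0 V reference.
Source V1 fixes V_0 = 24 V.
KCL at each unknown node (sum of currents leaving = 0; resistances in Ω):
  Node 1: (V_1 - 24)/120 + (V_1 - V_2)/3 + (V_1 - V_5)/2.2 = 0
  Node 2: (V_2 - V_1)/3 + (V_2 - V_3)/2200 + (V_2 - V_5)/39 = 0
  Node 3: (V_3 - V_2)/2200 + (V_3 - 0)/1.8 + (V_3 - V_5)/3 = 0
  Node 5: (V_5 - V_1)/2.2 + (V_5 - V_2)/39 + (V_5 - V_3)/3 + (V_5 - 0)/68 = 0
Collecting terms (coefficients in siemens):
  0.7962·V_1 - 0.3333·V_2 - 0.4545·V_5 = 0.2
  0.3594·V_2 - 0.3333·V_1 - 0.0004545·V_3 - 0.02564·V_5 = 0
  0.8893·V_3 - 0.0004545·V_2 - 0.3333·V_5 = 0
  0.8282·V_5 - 0.4545·V_1 - 0.02564·V_2 - 0.3333·V_3 = 0
Solving these 4 simultaneous equations (Gaussian elimination) gives:
  V_1 = 1.245 V, V_2 = 1.215 V, V_3 = 0.3189 V, V_5 = 0.8491 V
Power in each resistor, P = (ΔV)²/R:
  P_R1 = (24 - 1.245)²/120 = 4.315 W
  P_R2 = (1.245 - 1.215)²/3 = 0.000288 W
  P_R3 = (1.215 - 0.3189)²/2200 = 0.0003653 W
  P_R4 = (0.3189 - 0)²/1.8 = 0.05648 W
  P_R5 = (1.245 - 0.8491)²/2.2 = 0.07115 W
  P_R6 = (1.215 - 0.8491)²/39 = 0.003439 W
  P_R7 = (0.3189 - 0.8491)²/3 = 0.0937 W
  P_R8 = (0 - 0.8491)²/68 = 0.0106 W
P_total = P_R1 + P_R2 + P_R3 + P_R4 + P_R5 + P_R6 + P_R7 + P_R8 = 4.551 W

Final answer: 4.551 W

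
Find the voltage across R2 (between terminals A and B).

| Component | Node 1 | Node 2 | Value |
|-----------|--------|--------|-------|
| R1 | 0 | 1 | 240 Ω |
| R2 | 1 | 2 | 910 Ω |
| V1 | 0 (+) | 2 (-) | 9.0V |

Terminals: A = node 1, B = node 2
R1 and R2 are in series across V1 (node 0 → node 1 → node 2), and the output A–B is taken across R2, so this is a voltage divider.
Series current: I = V1/(R1 + R2) = 9/(240 + 910) = 9/1150 = 0.007826 A
V_R2 = I × R2 = V1 × R2/(R1 + R2) = 9 × 910/1150 = 7.122 V

Final answer: 7.122 V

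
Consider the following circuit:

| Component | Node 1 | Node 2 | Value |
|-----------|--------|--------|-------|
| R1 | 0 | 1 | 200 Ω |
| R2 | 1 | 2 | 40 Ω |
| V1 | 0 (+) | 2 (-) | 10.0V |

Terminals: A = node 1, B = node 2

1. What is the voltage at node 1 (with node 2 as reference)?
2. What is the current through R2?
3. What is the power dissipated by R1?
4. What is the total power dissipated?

Nodal analysis, taking node 2 as the 0 V reference.
Source V1 fixes V_0 = 10 V.
KCL at each unknown node (sum of currents leaving = 0; resistances in Ω):
  Node 1: (V_1 - 10)/200 + (V_1 - 0)/40 = 0
Collecting terms: 0.03 × V_1 = 0.05  =>  V_1 = 1.667 V
Part 1:
  Read off the nodal solution: V_1 = 1.667 V
Part 2:
  I_R2 = (V_1 - V_2)/R2 = (1.667 - 0)/40 = 0.04167 A
  Magnitude: I_R2 = 0.04167 A
Part 3:
  I_R1 = (V_0 - V_1)/R1 = (10 - 1.667)/200 = 0.04167 A
  P_R1 = I_R1² × R1 = (0.04167)² × 200 = 0.3472 W
Part 4:
  Power in each resistor, P = (ΔV)²/R:
    P_R1 = (10 - 1.667)²/200 = 0.3472 W
    P_R2 = (1.667 - 0)²/40 = 0.06944 W
  P_total = P_R1 + P_R2 = 0.4167 W

Final answers:
1. V_1 = 1.667 V
2. I_R2 = 0.04167 A
3. P_R1 = 0.3472 W
4. P_total = 0.4167 W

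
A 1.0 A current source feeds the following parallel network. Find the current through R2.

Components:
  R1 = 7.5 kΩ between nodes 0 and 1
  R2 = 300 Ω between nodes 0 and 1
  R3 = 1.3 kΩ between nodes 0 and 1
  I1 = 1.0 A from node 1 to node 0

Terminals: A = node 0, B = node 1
All resistors sit directly between nodes 0 and 1, so they are in parallel and share one voltage V; the full source current 1 A splits among them.
1/R_par = 1/7500 + 1/300 + 1/1300 = 0.004236 S  =>  R_par = 236.1 Ω
V = I × R_par = 1 × 236.1 = 236.1 V
I_R2 = V/R2 = 236.1/300 = 0.7869 A

Final answer: 0.7869 A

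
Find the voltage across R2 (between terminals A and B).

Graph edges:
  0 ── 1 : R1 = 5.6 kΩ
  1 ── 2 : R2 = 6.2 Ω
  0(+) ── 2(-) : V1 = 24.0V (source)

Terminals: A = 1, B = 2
R1 and R2 are in series across V1 (node 0 → node 1 → node 2), and the output A–B is taken across R2, so this is a voltage divider.
Series current: I = V1/(R1 + R2) = 24/(5600 + 6.2) = 24/5606 = 0.004281 A
V_R2 = I × R2 = V1 × R2/(R1 + R2) = 24 × 6.2/5606 = 0.02654 V

Final answer: 0.02654 V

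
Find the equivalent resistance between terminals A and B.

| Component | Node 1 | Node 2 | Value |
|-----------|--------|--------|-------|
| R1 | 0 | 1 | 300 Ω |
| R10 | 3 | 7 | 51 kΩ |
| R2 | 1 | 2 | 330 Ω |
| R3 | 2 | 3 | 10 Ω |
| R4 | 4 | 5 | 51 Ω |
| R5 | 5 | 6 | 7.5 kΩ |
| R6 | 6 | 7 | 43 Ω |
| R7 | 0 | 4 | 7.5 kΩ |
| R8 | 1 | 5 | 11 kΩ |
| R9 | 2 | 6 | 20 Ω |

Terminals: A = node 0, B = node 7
The network is not a plain series/parallel combination. Inject a 1 A test current into terminal A (node 0) and return it from terminal B (node 7); then R_eq = V_A / (1 A).
Nodal analysis, taking node 7 as the 0 V reference.
Current source I_test pushes 1 A into node 0 and draws it out of node 7.
KCL at each unknown node (sum of currents leaving = 0; resistances in Ω):
  Node 0: (V_0 - V_1)/300 + (V_0 - V_4)/7500 - 1 = 0
  Node 1: (V_1 - V_0)/300 + (V_1 - V_2)/330 + (V_1 - V_5)/11000 = 0
  Node 2: (V_2 - V_1)/330 + (V_2 - V_3)/10 + (V_2 - V_6)/20 = 0
  Node 3: (V_3 - V_2)/10 + (V_3 - 0)/51000 = 0
  Node 4: (V_4 - V_0)/7500 + (V_4 - V_5)/51 = 0
  Node 5: (V_5 - V_1)/11000 + (V_5 - V_4)/51 + (V_5 - V_6)/7500 = 0
  Node 6: (V_6 - V_2)/20 + (V_6 - V_5)/7500 + (V_6 - 0)/43 = 0
Collecting terms (coefficients in siemens):
  0.003467·V_0 - 0.003333·V_1 - 0.0001333·V_4 = 1
  0.006455·V_1 - 0.003333·V_0 - 0.00303·V_2 - 0.00009091·V_5 = 0
  0.153·V_2 - 0.00303·V_1 - 0.1·V_3 - 0.05·V_6 = 0
  0.1·V_3 - 0.1·V_2 = 0
  0.01974·V_4 - 0.0001333·V_0 - 0.01961·V_5 = 0
  0.01983·V_5 - 0.00009091·V_1 - 0.01961·V_4 - 0.0001333·V_6 = 0
  0.07339·V_6 - 0.05·V_2 - 0.0001333·V_5 = 0
Solving these 7 simultaneous equations (Gaussian elimination) gives:
  V_0 = 666 V, V_1 = 378.1 V, V_2 = 62.08 V, V_3 = 62.07 V
  V_4 = 361.8 V, V_5 = 359.7 V, V_6 = 42.95 V
R_eq = V_0 / 1 A = 666 Ω

Final answer: 666 Ω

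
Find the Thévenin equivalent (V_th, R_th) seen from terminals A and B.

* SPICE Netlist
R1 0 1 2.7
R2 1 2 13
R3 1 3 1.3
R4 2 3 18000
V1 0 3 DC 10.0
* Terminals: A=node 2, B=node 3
Step 1 — V_th is the open-circuit voltage V_A - V_B (nothing connected across the terminals).
Nodal analysis, taking node 3 as the 0 V reference.
Source V1 fixes V_0 = 10 V.
KCL at each unknown node (sum of currents leaving = 0; resistances in Ω):
  Node 1: (V_1 - 10)/2.7 + (V_1 - V_2)/13 + (V_1 - 0)/1.3 = 0
  Node 2: (V_2 - V_1)/13 + (V_2 - 0)/18000 = 0
Collecting terms (coefficients in siemens):
  1.217·V_1 - 0.07692·V_2 = 3.704
  0.07698·V_2 - 0.07692·V_1 = 0
Determinant D = (1.217)(0.07698) - (-0.07692)(-0.07692) = 0.08773
V_1 = [(3.704)(0.07698) - (-0.07692)(0)]/D = 3.25 V
V_2 = [(1.217)(0) - (3.704)(-0.07692)]/D = 3.247 V
V_th = V_2 - V_3 = 3.247 - 0 = 3.247 V
Step 2 — R_th: zero the source — replace V1 by a short circuit (node 3 merges into node 0) — and find the resistance seen between A (node 2) and B (node 0).
Reduce the network between node 2 (A) and node 0 (B) by series/parallel combination:
  Rp1 = R1 ‖ R3 (parallel, both between nodes 0 and 1) = 1/(1/2.7 + 1/1.3) = 0.8775 Ω
  Rs1 = R2 + Rp1 (series, joined only at node 1) = 13 + 0.8775 = 13.88 Ω
  Rp2 = R4 ‖ Rs1 (parallel, both between nodes 0 and 2) = 1/(1/18000 + 1/13.88) = 13.87 Ω
R_th = 13.87 Ω

Final answer: V_th = 3.247 V, R_th = 13.87 Ω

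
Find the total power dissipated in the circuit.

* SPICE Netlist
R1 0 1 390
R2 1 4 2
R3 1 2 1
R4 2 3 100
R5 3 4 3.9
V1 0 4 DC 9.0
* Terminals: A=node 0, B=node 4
Nodal analysis, taking node 4 as the 0 V reference.
Source V1 fixes V_0 = 9 V.
KCL at each unknown node (sum of currents leaving = 0; resistances in Ω):
  Node 1: (V_1 - 9)/390 + (V_1 - 0)/2 + (V_1 - V_2)/1 = 0
  Node 2: (V_2 - V_1)/1 + (V_2 - V_3)/100 = 0
  Node 3: (V_3 - V_2)/100 + (V_3 - 0)/3.9 = 0
Collecting terms (coefficients in siemens):
  1.503·V_1 - 1·V_2 = 0.02308
  1.01·V_2 - 1·V_1 - 0.01·V_3 = 0
  0.2664·V_3 - 0.01·V_2 = 0
Solving these 3 simultaneous equations (Gaussian elimination) gives:
  V_1 = 0.04506 V, V_2 = 0.04463 V, V_3 = 0.001675 V
Power in each resistor, P = (ΔV)²/R:
  P_R1 = (9 - 0.04506)²/390 = 0.2056 W
  P_R2 = (0.04506 - 0)²/2 = 0.001015 W
  P_R3 = (0.04506 - 0.04463)²/1 = 0.0000001845 W
  P_R4 = (0.04463 - 0.001675)²/100 = 0.00001845 W
  P_R5 = (0.001675 - 0)²/3.9 = 0.0000007197 W
P_total = P_R1 + P_R2 + P_R3 + P_R4 + P_R5 = 0.2067 W

Final answer: 0.2067 W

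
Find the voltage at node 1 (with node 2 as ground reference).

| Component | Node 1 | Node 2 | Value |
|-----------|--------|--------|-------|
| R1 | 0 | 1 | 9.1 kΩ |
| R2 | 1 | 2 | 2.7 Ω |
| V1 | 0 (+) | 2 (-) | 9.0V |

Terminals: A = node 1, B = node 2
Nodal analysis, taking node 2 as the 0 V reference.
Source V1 fixes V_0 = 9 V.
KCL at each unknown node (sum of currents leaving = 0; resistances in Ω):
  Node 1: (V_1 - 9)/9100 + (V_1 - 0)/2.7 = 0
Collecting terms: 0.3705 × V_1 = 0.000989  =>  V_1 = 0.00267 V
The requested potential is V_1 = 0.00267 V.

Final answer: V_1 = 0.00267 V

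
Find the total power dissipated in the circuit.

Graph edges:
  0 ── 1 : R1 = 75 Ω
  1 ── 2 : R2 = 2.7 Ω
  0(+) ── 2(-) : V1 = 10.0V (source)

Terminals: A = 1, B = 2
Nodal analysis, taking node 2 as the 0 V reference.
Source V1 fixes V_0 = 10 V.
KCL at each unknown node (sum of currents leaving = 0; resistances in Ω):
  Node 1: (V_1 - 10)/75 + (V_1 - 0)/2.7 = 0
Collecting terms: 0.3837 × V_1 = 0.1333  =>  V_1 = 0.3475 V
Power in each resistor, P = (ΔV)²/R:
  P_R1 = (10 - 0.3475)²/75 = 1.242 W
  P_R2 = (0.3475 - 0)²/2.7 = 0.04472 W
P_total = P_R1 + P_R2 = 1.287 W

Final answer: 1.287 W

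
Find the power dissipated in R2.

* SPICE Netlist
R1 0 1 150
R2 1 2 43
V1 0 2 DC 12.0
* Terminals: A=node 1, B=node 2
Nodal analysis, taking node 2 as the 0 V reference.
Source V1 fixes V_0 = 12 V.
KCL at each unknown node (sum of currents leaving = 0; resistances in Ω):
  Node 1: (V_1 - 12)/150 + (V_1 - 0)/43 = 0
Collecting terms: 0.02992 × V_1 = 0.08  =>  V_1 = 2.674 V
I_R2 = (V_1 - V_2)/R2 = (2.674 - 0)/43 = 0.06218 A
P_R2 = I_R2² × R2 = (0.06218)² × 43 = 0.1662 W

Final answer: 0.1662 W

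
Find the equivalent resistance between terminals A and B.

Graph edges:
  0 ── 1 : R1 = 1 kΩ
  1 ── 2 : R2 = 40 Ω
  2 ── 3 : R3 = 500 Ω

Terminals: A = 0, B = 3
Reduce the network between node 0 (A) and node 3 (B) by series/parallel combination:
  Rs1 = R1 + R2 (series, joined only at node 1) = 1000 + 40 = 1040 Ω
  Rs2 = R3 + Rs1 (series, joined only at node 2) = 500 + 1040 = 1540 Ω
R_eq = 1.54 kΩ

Final answer: 1.54 kΩ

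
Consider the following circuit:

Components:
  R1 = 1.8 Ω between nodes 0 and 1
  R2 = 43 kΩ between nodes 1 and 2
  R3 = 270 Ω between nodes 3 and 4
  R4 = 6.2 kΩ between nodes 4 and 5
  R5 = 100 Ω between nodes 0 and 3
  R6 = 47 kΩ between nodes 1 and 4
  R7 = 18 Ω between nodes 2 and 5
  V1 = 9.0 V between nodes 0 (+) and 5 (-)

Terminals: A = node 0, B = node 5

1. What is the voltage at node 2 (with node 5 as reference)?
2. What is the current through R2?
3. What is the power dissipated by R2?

Nodal analysis, taking node 5 as the 0 V reference.
Source V1 fixes V_0 = 9 V.
KCL at each unknown node (sum of currents leaving = 0; resistances in Ω):
  Node 1: (V_1 - 9)/1.8 + (V_1 - V_2)/43000 + (V_1 - V_4)/47000 = 0
  Node 2: (V_2 - V_1)/43000 + (V_2 - 0)/18 = 0
  Node 3: (V_3 - V_4)/270 + (V_3 - 9)/100 = 0
  Node 4: (V_4 - V_3)/270 + (V_4 - 0)/6200 + (V_4 - V_1)/47000 = 0
Collecting terms (coefficients in siemens):
  0.5556·V_1 - 0.00002326·V_2 - 0.00002128·V_4 = 5
  0.05558·V_2 - 0.00002326·V_1 = 0
  0.0137·V_3 - 0.003704·V_4 = 0.09
  0.003886·V_4 - 0.00002128·V_1 - 0.003704·V_3 = 0
Solving these 4 simultaneous equations (Gaussian elimination) gives:
  V_1 = 9 V, V_2 = 0.003766 V, V_3 = 8.864 V, V_4 = 8.497 V
Part 1:
  Read off the nodal solution: V_2 = 0.003766 V
Part 2:
  I_R2 = (V_1 - V_2)/R2 = (9 - 0.003766)/43000 = 0.0002092 A
  Magnitude: I_R2 = 0.0002092 A
Part 3:
  I_R2 = (V_1 - V_2)/R2 = (9 - 0.003766)/43000 = 0.0002092 A
  P_R2 = I_R2² × R2 = (0.0002092)² × 43000 = 0.001882 W

Final answers:
1. V_2 = 0.003766 V
2. I_R2 = 0.0002092 A
3. P_R2 = 0.001882 W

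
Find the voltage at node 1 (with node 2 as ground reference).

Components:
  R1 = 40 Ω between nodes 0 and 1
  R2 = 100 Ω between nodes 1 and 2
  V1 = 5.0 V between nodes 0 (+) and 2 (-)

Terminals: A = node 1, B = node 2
Nodal analysis, taking node 2 as the 0 V reference.
Source V1 fixes V_0 = 5 V.
KCL at each unknown node (sum of currents leaving = 0; resistances in Ω):
  Node 1: (V_1 - 5)/40 + (V_1 - 0)/100 = 0
Collecting terms: 0.035 × V_1 = 0.125  =>  V_1 = 3.571 V
The requested potential is V_1 = 3.571 V.

Final answer: V_1 = 3.571 V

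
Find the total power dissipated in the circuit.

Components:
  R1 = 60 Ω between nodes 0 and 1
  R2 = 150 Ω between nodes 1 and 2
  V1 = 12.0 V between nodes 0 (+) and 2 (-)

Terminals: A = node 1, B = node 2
Nodal analysis, taking node 2 as the 0 V reference.
Source V1 fixes V_0 = 12 V.
KCL at each unknown node (sum of currents leaving = 0; resistances in Ω):
  Node 1: (V_1 - 12)/60 + (V_1 - 0)/150 = 0
Collecting terms: 0.02333 × V_1 = 0.2  =>  V_1 = 8.571 V
Power in each resistor, P = (ΔV)²/R:
  P_R1 = (12 - 8.571)²/60 = 0.1959 W
  P_R2 = (8.571 - 0)²/150 = 0.4898 W
P_total = P_R1 + P_R2 = 0.6857 W

Final answer: 0.6857 W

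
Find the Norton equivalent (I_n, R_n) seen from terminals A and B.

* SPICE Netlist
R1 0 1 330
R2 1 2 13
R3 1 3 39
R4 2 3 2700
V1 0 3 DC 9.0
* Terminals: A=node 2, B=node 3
Find the Thévenin equivalent first; then I_n = V_th/R_th and R_n = R_th.
Step 1 — V_th is the open-circuit voltage V_A - V_B (nothing connected across the terminals).
Nodal analysis, taking node 3 as the 0 V reference.
Source V1 fixes V_0 = 9 V.
KCL at each unknown node (sum of currents leaving = 0; resistances in Ω):
  Node 1: (V_1 - 9)/330 + (V_1 - V_2)/13 + (V_1 - 0)/39 = 0
  Node 2: (V_2 - V_1)/13 + (V_2 - 0)/2700 = 0
Collecting terms (coefficients in siemens):
  0.1056·V_1 - 0.07692·V_2 = 0.02727
  0.07729·V_2 - 0.07692·V_1 = 0
Determinant D = (0.1056)(0.07729) - (-0.07692)(-0.07692) = 0.002245
V_1 = [(0.02727)(0.07729) - (-0.07692)(0)]/D = 0.9391 V
V_2 = [(0.1056)(0) - (0.02727)(-0.07692)]/D = 0.9346 V
V_th = V_2 - V_3 = 0.9346 - 0 = 0.9346 V
Step 2 — R_th: zero the source — replace V1 by a short circuit (node 3 merges into node 0) — and find the resistance seen between A (node 2) and B (node 0).
Reduce the network between node 2 (A) and node 0 (B) by series/parallel combination:
  Rp1 = R1 ‖ R3 (parallel, both between nodes 0 and 1) = 1/(1/330 + 1/39) = 34.88 Ω
  Rs1 = R2 + Rp1 (series, joined only at node 1) = 13 + 34.88 = 47.88 Ω
  Rp2 = R4 ‖ Rs1 (parallel, both between nodes 0 and 2) = 1/(1/2700 + 1/47.88) = 47.04 Ω
R_th = 47.04 Ω
I_n = V_th/R_th = 0.9346/47.04 = 0.01987 A, and R_n = R_th = 47.04 Ω

Final answer: I_n = 0.01987 A, R_n = 47.04 Ω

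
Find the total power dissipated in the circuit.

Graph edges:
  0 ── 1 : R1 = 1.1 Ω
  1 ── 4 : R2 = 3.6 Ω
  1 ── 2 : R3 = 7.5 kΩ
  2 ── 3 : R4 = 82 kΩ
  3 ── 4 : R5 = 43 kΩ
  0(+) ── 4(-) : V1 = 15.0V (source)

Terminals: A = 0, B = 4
Nodal analysis, taking node 4 as the 0 V reference.
Source V1 fixes V_0 = 15 V.
KCL at each unknown node (sum of currents leaving = 0; resistances in Ω):
  Node 1: (V_1 - 15)/1.1 + (V_1 - 0)/3.6 + (V_1 - V_2)/7500 = 0
  Node 2: (V_2 - V_1)/7500 + (V_2 - V_3)/82000 = 0
  Node 3: (V_3 - V_2)/82000 + (V_3 - 0)/43000 = 0
Collecting terms (coefficients in siemens):
  1.187·V_1 - 0.0001333·V_2 = 13.64
  0.0001455·V_2 - 0.0001333·V_1 - 0.0000122·V_3 = 0
  0.00003545·V_3 - 0.0000122·V_2 = 0
Solving these 3 simultaneous equations (Gaussian elimination) gives:
  V_1 = 11.49 V, V_2 = 10.84 V, V_3 = 3.729 V
Power in each resistor, P = (ΔV)²/R:
  P_R1 = (15 - 11.49)²/1.1 = 11.2 W
  P_R2 = (11.49 - 0)²/3.6 = 36.67 W
  P_R3 = (11.49 - 10.84)²/7500 = 0.00005639 W
  P_R4 = (10.84 - 3.729)²/82000 = 0.0006166 W
  P_R5 = (3.729 - 0)²/43000 = 0.0003233 W
P_total = P_R1 + P_R2 + P_R3 + P_R4 + P_R5 = 47.87 W

Final answer: 47.87 W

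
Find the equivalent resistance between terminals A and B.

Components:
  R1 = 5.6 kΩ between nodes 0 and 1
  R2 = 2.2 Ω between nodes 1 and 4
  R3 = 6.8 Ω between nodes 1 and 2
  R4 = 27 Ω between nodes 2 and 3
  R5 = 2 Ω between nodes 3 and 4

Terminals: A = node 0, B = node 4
Reduce the network between node 0 (A) and node 4 (B) by series/parallel combination:
  Rs1 = R3 + R4 (series, joined only at node 2) = 6.8 + 27 = 33.8 Ω
  Rs2 = R5 + Rs1 (series, joined only at node 3) = 2 + 33.8 = 35.8 Ω
  Rp1 = R2 ‖ Rs2 (parallel, both between nodes 1 and 4) = 1/(1/2.2 + 1/35.8) = 2.073 Ω
  Rs3 = R1 + Rp1 (series, joined only at node 1) = 5600 + 2.073 = 5602 Ω
R_eq = 5.602 kΩ

Final answer: 5.602 kΩ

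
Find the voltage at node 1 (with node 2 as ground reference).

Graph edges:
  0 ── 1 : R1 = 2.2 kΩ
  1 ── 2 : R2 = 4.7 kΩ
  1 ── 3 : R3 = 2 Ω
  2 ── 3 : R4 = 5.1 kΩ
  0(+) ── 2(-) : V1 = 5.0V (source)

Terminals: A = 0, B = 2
Nodal analysis, taking node 2 as the 0 V reference.
Source V1 fixes V_0 = 5 V.
KCL at each unknown node (sum of currents leaving = 0; resistances in Ω):
  Node 1: (V_1 - 5)/2200 + (V_1 - 0)/4700 + (V_1 - V_3)/2 = 0
  Node 3: (V_3 - V_1)/2 + (V_3 - 0)/5100 = 0
Collecting terms (coefficients in siemens):
  0.5007·V_1 - 0.5·V_3 = 0.002273
  0.5002·V_3 - 0.5·V_1 = 0
Determinant D = (0.5007)(0.5002) - (-0.5)(-0.5) = 0.0004318
V_1 = [(0.002273)(0.5002) - (-0.5)(0)]/D = 2.633 V
V_3 = [(0.5007)(0) - (0.002273)(-0.5)]/D = 2.632 V
The requested potential is V_1 = 2.633 V.

Final answer: V_1 = 2.633 V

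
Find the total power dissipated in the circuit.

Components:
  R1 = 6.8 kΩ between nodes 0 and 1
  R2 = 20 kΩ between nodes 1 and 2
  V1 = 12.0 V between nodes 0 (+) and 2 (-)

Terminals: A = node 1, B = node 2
Nodal analysis, taking node 2 as the 0 V reference.
Source V1 fixes V_0 = 12 V.
KCL at each unknown node (sum of currents leaving = 0; resistances in Ω):
  Node 1: (V_1 - 12)/6800 + (V_1 - 0)/20000 = 0
Collecting terms: 0.0001971 × V_1 = 0.001765  =>  V_1 = 8.955 V
Power in each resistor, P = (ΔV)²/R:
  P_R1 = (12 - 8.955)²/6800 = 0.001363 W
  P_R2 = (8.955 - 0)²/20000 = 0.00401 W
P_total = P_R1 + P_R2 = 0.005373 W

Final answer: 0.005373 W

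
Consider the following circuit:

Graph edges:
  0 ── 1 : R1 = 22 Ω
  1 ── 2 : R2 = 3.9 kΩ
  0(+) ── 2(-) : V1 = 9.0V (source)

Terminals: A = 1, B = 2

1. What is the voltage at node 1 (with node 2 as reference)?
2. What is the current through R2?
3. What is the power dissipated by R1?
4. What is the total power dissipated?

Nodal analysis, taking node 2 as the 0 V reference.
Source V1 fixes V_0 = 9 V.
KCL at each unknown node (sum of currents leaving = 0; resistances in Ω):
  Node 1: (V_1 - 9)/22 + (V_1 - 0)/3900 = 0
Collecting terms: 0.04571 × V_1 = 0.4091  =>  V_1 = 8.95 V
Part 1:
  Read off the nodal solution: V_1 = 8.95 V
Part 2:
  I_R2 = (V_1 - V_2)/R2 = (8.95 - 0)/3900 = 0.002295 A
  Magnitude: I_R2 = 0.002295 A
Part 3:
  I_R1 = (V_0 - V_1)/R1 = (9 - 8.95)/22 = 0.002295 A
  P_R1 = I_R1² × R1 = (0.002295)² × 22 = 0.0001158 W
Part 4:
  Power in each resistor, P = (ΔV)²/R:
    P_R1 = (9 - 8.95)²/22 = 0.0001158 W
    P_R2 = (8.95 - 0)²/3900 = 0.02054 W
  P_total = P_R1 + P_R2 = 0.02065 W

Final answers:
1. V_1 = 8.95 V
2. I_R2 = 0.002295 A
3. P_R1 = 0.0001158 W
4. P_total = 0.02065 W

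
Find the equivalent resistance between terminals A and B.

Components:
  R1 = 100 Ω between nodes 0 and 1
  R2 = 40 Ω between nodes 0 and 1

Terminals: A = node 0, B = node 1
Reduce the network between node 0 (A) and node 1 (B) by series/parallel combination:
  Rp1 = R1 ‖ R2 (parallel, both between nodes 0 and 1) = 1/(1/100 + 1/40) = 28.57 Ω
R_eq = 28.57 Ω

Final answer: 28.57 Ω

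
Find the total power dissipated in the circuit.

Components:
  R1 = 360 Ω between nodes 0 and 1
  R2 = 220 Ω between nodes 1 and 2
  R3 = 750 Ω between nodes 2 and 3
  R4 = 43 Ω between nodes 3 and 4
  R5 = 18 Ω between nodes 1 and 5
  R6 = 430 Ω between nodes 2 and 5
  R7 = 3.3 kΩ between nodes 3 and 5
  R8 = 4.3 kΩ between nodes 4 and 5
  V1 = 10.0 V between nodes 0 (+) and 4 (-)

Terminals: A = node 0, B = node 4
Nodal analysis, taking node 4 as the 0 V reference.
Source V1 fixes V_0 = 10 V.
KCL at each unknown node (sum of currents leaving = 0; resistances in Ω):
  Node 1: (V_1 - 10)/360 + (V_1 - V_2)/220 + (V_1 - V_5)/18 = 0
  Node 2: (V_2 - V_1)/220 + (V_2 - V_3)/750 + (V_2 - V_5)/430 = 0
  Node 3: (V_3 - V_2)/750 + (V_3 - 0)/43 + (V_3 - V_5)/3300 = 0
  Node 5: (V_5 - V_1)/18 + (V_5 - V_2)/430 + (V_5 - V_3)/3300 + (V_5 - 0)/4300 = 0
Collecting terms (coefficients in siemens):
  0.06288·V_1 - 0.004545·V_2 - 0.05556·V_5 = 0.02778
  0.008204·V_2 - 0.004545·V_1 - 0.001333·V_3 - 0.002326·V_5 = 0
  0.02489·V_3 - 0.001333·V_2 - 0.000303·V_5 = 0
  0.05842·V_5 - 0.05556·V_1 - 0.002326·V_2 - 0.000303·V_3 = 0
Solving these 4 simultaneous equations (Gaussian elimination) gives:
  V_1 = 6.408 V, V_2 = 5.398 V, V_3 = 0.366 V, V_5 = 6.311 V
Power in each resistor, P = (ΔV)²/R:
  P_R1 = (10 - 6.408)²/360 = 0.03585 W
  P_R2 = (6.408 - 5.398)²/220 = 0.004631 W
  P_R3 = (5.398 - 0.366)²/750 = 0.03377 W
  P_R4 = (0.366 - 0)²/43 = 0.003115 W
  P_R5 = (6.408 - 6.311)²/18 = 0.0005231 W
  P_R6 = (5.398 - 6.311)²/430 = 0.001936 W
  P_R7 = (0.366 - 6.311)²/3300 = 0.01071 W
  P_R8 = (0 - 6.311)²/4300 = 0.009261 W
P_total = P_R1 + P_R2 + P_R3 + P_R4 + P_R5 + P_R6 + P_R7 + P_R8 = 0.09979 W

Final answer: 0.09979 W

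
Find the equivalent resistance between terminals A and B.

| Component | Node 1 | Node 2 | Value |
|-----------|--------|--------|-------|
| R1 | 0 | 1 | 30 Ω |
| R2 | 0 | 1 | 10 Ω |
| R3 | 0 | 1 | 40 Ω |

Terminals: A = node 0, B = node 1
Reduce the network between node 0 (A) and node 1 (B) by series/parallel combination:
  Rp1 = R1 ‖ R2 ‖ R3 (parallel, all between nodes 0 and 1) = 1/(1/30 + 1/10 + 1/40) = 6.316 Ω
R_eq = 6.316 Ω

Final answer: 6.316 Ω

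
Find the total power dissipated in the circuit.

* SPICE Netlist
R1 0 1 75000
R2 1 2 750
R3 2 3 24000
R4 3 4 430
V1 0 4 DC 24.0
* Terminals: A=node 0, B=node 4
Nodal analysis, taking node 4 as the 0 V reference.
Source V1 fixes V_0 = 24 V.
KCL at each unknown node (sum of currents leaving = 0; resistances in Ω):
  Node 1: (V_1 - 24)/75000 + (V_1 - V_2)/750 = 0
  Node 2: (V_2 - V_1)/750 + (V_2 - V_3)/24000 = 0
  Node 3: (V_3 - V_2)/24000 + (V_3 - 0)/430 = 0
Collecting terms (coefficients in siemens):
  0.001347·V_1 - 0.001333·V_2 = 0.00032
  0.001375·V_2 - 0.001333·V_1 - 0.00004167·V_3 = 0
  0.002367·V_3 - 0.00004167·V_2 = 0
Solving these 3 simultaneous equations (Gaussian elimination) gives:
  V_1 = 6.032 V, V_2 = 5.853 V, V_3 = 0.103 V
Power in each resistor, P = (ΔV)²/R:
  P_R1 = (24 - 6.032)²/75000 = 0.004304 W
  P_R2 = (6.032 - 5.853)²/750 = 0.00004304 W
  P_R3 = (5.853 - 0.103)²/24000 = 0.001377 W
  P_R4 = (0.103 - 0)²/430 = 0.00002468 W
P_total = P_R1 + P_R2 + P_R3 + P_R4 = 0.00575 W

Final answer: 0.00575 W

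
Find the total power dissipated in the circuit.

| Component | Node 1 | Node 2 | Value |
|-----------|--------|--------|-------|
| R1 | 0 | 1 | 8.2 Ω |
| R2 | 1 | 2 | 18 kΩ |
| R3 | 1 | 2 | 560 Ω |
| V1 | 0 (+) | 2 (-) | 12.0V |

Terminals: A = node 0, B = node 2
Nodal analysis, taking node 2 as the 0 V reference.
Source V1 fixes V_0 = 12 V.
KCL at each unknown node (sum of currents leaving = 0; resistances in Ω):
  Node 1: (V_1 - 12)/8.2 + (V_1 - 0)/18000 + (V_1 - 0)/560 = 0
Collecting terms: 0.1238 × V_1 = 1.463  =>  V_1 = 11.82 V
Power in each resistor, P = (ΔV)²/R:
  P_R1 = (12 - 11.82)²/8.2 = 0.003885 W
  P_R2 = (11.82 - 0)²/18000 = 0.007764 W
  P_R3 = (11.82 - 0)²/560 = 0.2496 W
P_total = P_R1 + P_R2 + P_R3 = 0.2612 W

Final answer: 0.2612 W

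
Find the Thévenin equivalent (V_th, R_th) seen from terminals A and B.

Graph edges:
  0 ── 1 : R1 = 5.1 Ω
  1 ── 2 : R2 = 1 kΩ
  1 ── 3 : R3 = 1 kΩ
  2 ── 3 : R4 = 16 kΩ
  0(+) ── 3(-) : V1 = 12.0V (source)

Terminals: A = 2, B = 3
Step 1 — V_th is the open-circuit voltage V_A - V_B (nothing connected across the terminals).
Nodal analysis, taking node 3 as the 0 V reference.
Source V1 fixes V_0 = 12 V.
KCL at each unknown node (sum of currents leaving = 0; resistances in Ω):
  Node 1: (V_1 - 12)/5.1 + (V_1 - V_2)/1000 + (V_1 - 0)/1000 = 0
  Node 2: (V_2 - V_1)/1000 + (V_2 - 0)/16000 = 0
Collecting terms (coefficients in siemens):
  0.1981·V_1 - 0.001·V_2 = 2.353
  0.001063·V_2 - 0.001·V_1 = 0
Determinant D = (0.1981)(0.001063) - (-0.001)(-0.001) = 0.0002095
V_1 = [(2.353)(0.001063) - (-0.001)(0)]/D = 11.94 V
V_2 = [(0.1981)(0) - (2.353)(-0.001)]/D = 11.23 V
V_th = V_2 - V_3 = 11.23 - 0 = 11.23 V
Step 2 — R_th: zero the source — replace V1 by a short circuit (node 3 merges into node 0) — and find the resistance seen between A (node 2) and B (node 0).
Reduce the network between node 2 (A) and node 0 (B) by series/parallel combination:
  Rp1 = R1 ‖ R3 (parallel, both between nodes 0 and 1) = 1/(1/5.1 + 1/1000) = 5.074 Ω
  Rs1 = R2 + Rp1 (series, joined only at node 1) = 1000 + 5.074 = 1005 Ω
  Rp2 = R4 ‖ Rs1 (parallel, both between nodes 0 and 2) = 1/(1/16000 + 1/1005) = 945.7 Ω
R_th = 945.7 Ω

Final answer: V_th = 11.23 V, R_th = 945.7 Ω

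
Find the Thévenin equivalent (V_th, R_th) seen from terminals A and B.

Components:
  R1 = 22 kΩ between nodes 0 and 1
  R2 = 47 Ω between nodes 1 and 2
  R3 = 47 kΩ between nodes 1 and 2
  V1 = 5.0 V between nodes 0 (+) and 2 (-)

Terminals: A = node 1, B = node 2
Step 1 — V_th is the open-circuit voltage V_A - V_B (nothing connected across the terminals).
Nodal analysis, taking node 2 as the 0 V reference.
Source V1 fixes V_0 = 5 V.
KCL at each unknown node (sum of currents leaving = 0; resistances in Ω):
  Node 1: (V_1 - 5)/22000 + (V_1 - 0)/47 + (V_1 - 0)/47000 = 0
Collecting terms: 0.02134 × V_1 = 0.0002273  =>  V_1 = 0.01065 V
V_th = V_1 - V_2 = 0.01065 - 0 = 0.01065 V
Step 2 — R_th: zero the source — replace V1 by a short circuit (node 2 merges into node 0) — and find the resistance seen between A (node 1) and B (node 0).
Reduce the network between node 1 (A) and node 0 (B) by series/parallel combination:
  Rp1 = R1 ‖ R2 ‖ R3 (parallel, all between nodes 0 and 1) = 1/(1/22000 + 1/47 + 1/47000) = 46.85 Ω
R_th = 46.85 Ω

Final answer: V_th = 0.01065 V, R_th = 46.85 Ω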